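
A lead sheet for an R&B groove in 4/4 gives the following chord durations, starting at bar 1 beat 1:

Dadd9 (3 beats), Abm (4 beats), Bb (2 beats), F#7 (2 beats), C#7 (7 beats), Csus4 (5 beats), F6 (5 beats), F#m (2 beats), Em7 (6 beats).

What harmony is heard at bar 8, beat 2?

Beat 2 of bar 8 is beat (8−1)×4 + 2 = 30 overall.
Running totals: Dadd9 ends at 3, Abm ends at 7, Bb ends at 9, F#7 ends at 11, C#7 ends at 18, Csus4 ends at 23, F6 ends at 28, F#m ends at 30.
Beat 30 falls within F#m.

F#m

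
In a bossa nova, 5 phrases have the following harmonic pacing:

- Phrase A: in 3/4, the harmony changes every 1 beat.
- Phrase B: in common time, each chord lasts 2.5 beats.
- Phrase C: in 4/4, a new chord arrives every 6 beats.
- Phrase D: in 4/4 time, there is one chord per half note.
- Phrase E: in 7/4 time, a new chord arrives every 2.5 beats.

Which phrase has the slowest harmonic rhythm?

Phrase C

A: 3 beats/bar ÷ 1 beat/chord = 3 chords/bar.
B: 4 beats/bar ÷ 2.5 beats/chord = 1.6 chords/bar.
C: 4 beats/bar ÷ 6 beats/chord = 2/3 chords/bar.
D: 4 beats/bar ÷ 2 beats/chord = 2 chords/bar.
E: 7 beats/bar ÷ 2.5 beats/chord = 2.8 chords/bar.
Slowest is C at 2/3 chords/bar.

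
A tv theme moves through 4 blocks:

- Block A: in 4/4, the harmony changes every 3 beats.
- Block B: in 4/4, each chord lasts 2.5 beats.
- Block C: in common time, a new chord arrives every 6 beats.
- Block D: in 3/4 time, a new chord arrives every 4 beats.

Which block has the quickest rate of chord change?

A: 4/3 = 4/3 chords/bar.
B: 4/2.5 = 1.6 chords/bar.
C: 4/6 = 2/3 chords/bar.
D: 3/4 = 0.75 chords/bar.
Fastest is B at 1.6 chords/bar.

Block B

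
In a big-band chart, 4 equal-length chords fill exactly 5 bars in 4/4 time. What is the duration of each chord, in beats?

5 bars × 4 beats/bar = 20 beats total.
20 beats ÷ 4 chords = 5 beats per chord.

5 beats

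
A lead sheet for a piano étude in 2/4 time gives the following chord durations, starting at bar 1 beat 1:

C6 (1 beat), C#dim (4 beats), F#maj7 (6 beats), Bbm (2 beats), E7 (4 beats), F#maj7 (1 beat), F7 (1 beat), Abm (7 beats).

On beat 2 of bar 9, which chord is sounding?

F#maj7

Beat 2 of bar 9 is beat (9−1)×2 + 2 = 18 overall.
Running totals: C6 ends at 1, C#dim ends at 5, F#maj7 ends at 11, Bbm ends at 13, E7 ends at 17, F#maj7 ends at 18.
Beat 18 falls within F#maj7.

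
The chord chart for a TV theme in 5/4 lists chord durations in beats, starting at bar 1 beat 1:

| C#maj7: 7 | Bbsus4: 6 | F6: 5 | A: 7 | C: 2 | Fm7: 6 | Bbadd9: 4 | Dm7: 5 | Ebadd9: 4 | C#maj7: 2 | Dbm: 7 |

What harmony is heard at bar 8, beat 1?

Bbadd9

Beat 1 of bar 8 is beat (8−1)×5 + 1 = 36 overall.
Running totals: C#maj7 ends at 7, Bbsus4 ends at 13, F6 ends at 18, A ends at 25, C ends at 27, Fm7 ends at 33, Bbadd9 ends at 37.
Beat 36 falls within Bbadd9.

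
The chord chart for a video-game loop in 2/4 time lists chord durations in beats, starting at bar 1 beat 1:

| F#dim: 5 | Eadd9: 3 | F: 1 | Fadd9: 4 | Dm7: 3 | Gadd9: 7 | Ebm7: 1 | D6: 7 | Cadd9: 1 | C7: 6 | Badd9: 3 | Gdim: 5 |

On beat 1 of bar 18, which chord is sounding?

Beat 1 of bar 18 is beat (18−1)×2 + 1 = 35 overall.
Running totals: F#dim ends at 5, Eadd9 ends at 8, F ends at 9, Fadd9 ends at 13, Dm7 ends at 16, Gadd9 ends at 23, Ebm7 ends at 24, D6 ends at 31, Cadd9 ends at 32, C7 ends at 38.
Beat 35 falls within C7.

C7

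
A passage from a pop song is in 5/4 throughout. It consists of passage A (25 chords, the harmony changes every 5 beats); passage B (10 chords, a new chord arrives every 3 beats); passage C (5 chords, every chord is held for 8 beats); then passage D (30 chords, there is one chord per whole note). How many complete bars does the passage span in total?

A: 25 × 5 = 125 beats = 25 bars.
B: 10 × 3 = 30 beats = 6 bars.
C: 5 × 8 = 40 beats = 8 bars.
D: 30 × 4 = 120 beats = 24 bars.
Total: 25 + 6 + 8 + 24 = 63 bars.

63 bars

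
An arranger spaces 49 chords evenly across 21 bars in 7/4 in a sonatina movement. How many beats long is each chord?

3 beats

21 bars × 7 beats/bar = 147 beats total.
147 beats ÷ 49 chords = 3 beats per chord.
(That is a dotted half note.)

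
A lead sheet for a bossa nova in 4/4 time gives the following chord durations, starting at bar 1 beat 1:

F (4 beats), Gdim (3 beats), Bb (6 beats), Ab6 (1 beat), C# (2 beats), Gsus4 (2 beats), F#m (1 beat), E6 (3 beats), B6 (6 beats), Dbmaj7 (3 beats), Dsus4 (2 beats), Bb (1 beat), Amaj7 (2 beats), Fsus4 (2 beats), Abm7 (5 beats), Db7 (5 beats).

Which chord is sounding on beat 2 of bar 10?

Beat 2 of bar 10 is beat (10−1)×4 + 2 = 38 overall.
Running totals: F ends at 4, Gdim ends at 7, Bb ends at 13, Ab6 ends at 14, C# ends at 16, Gsus4 ends at 18, F#m ends at 19, E6 ends at 22, B6 ends at 28, Dbmaj7 ends at 31, Dsus4 ends at 33, Bb ends at 34, Amaj7 ends at 36, Fsus4 ends at 38.
Beat 38 falls within Fsus4.

Fsus4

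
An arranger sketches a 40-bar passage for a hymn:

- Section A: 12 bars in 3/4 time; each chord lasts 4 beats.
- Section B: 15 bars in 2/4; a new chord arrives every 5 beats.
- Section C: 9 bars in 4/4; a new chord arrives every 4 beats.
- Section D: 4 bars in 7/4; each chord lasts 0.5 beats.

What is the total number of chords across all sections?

80 chords

A has 36 beats and chords last 4 each, so 9 chords.
B has 30 beats and chords last 5 each, so 6 chords.
C has 36 beats and chords last 4 each, so 9 chords.
D has 28 beats and chords last 0.5 each, so 56 chords.
Total: 9 + 6 + 9 + 56 = 80.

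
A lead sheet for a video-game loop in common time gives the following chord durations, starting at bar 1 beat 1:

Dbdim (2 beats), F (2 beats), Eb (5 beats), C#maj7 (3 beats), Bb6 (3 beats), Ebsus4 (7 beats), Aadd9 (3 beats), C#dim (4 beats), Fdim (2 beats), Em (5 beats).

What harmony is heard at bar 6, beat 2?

Ebsus4

Beat 2 of bar 6 is beat (6−1)×4 + 2 = 22 overall.
Running totals: Dbdim ends at 2, F ends at 4, Eb ends at 9, C#maj7 ends at 12, Bb6 ends at 15, Ebsus4 ends at 22.
Beat 22 falls within Ebsus4.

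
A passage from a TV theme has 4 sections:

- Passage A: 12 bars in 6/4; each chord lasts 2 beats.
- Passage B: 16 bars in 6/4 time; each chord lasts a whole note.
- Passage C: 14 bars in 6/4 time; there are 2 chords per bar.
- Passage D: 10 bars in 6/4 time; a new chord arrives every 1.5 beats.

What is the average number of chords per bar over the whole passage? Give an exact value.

32/13 chords per bar

A: 12 × 6 = 72 beats ÷ 2 = 36 chords.
B: 16 × 6 = 96 beats ÷ 4 = 24 chords.
C: 14 × 6 = 84 beats ÷ 3 = 28 chords.
D: 10 × 6 = 60 beats ÷ 1.5 = 40 chords.
Overall: 128 chords over 52 bars → 128/52 = 32/13 chords per bar.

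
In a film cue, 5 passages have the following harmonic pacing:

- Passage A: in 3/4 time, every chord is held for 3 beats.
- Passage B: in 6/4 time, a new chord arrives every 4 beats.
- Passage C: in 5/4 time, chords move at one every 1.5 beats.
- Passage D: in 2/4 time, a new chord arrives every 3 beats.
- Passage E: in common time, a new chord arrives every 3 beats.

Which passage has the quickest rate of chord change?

Passage C

A: 3 beats/bar ÷ 3 beats/chord = 1 chord/bar.
B: 6 beats/bar ÷ 4 beats/chord = 1.5 chords/bar.
C: 5 beats/bar ÷ 1.5 beats/chord = 10/3 chords/bar.
D: 2 beats/bar ÷ 3 beats/chord = 2/3 chords/bar.
E: 4 beats/bar ÷ 3 beats/chord = 4/3 chords/bar.
Fastest is C at 10/3 chords/bar.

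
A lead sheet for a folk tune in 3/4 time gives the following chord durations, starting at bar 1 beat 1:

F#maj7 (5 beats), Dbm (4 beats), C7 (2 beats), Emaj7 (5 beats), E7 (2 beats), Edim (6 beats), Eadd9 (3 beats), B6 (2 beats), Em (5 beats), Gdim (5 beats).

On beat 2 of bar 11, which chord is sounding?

Em

Beat 2 of bar 11 is beat (11−1)×3 + 2 = 32 overall.
Running totals: F#maj7 ends at 5, Dbm ends at 9, C7 ends at 11, Emaj7 ends at 16, E7 ends at 18, Edim ends at 24, Eadd9 ends at 27, B6 ends at 29, Em ends at 34.
Beat 32 falls within Em.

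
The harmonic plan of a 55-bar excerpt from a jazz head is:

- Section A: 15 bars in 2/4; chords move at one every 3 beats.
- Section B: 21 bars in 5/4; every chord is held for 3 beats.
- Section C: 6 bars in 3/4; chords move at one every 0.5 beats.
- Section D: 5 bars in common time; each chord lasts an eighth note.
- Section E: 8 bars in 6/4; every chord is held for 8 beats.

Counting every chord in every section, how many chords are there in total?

A: 15 bars × 2 beats = 30 beats; 3 beats/chord → 10 chords.
B: 21 bars × 5 beats = 105 beats; 3 beats/chord → 35 chords.
C: 6 bars × 3 beats = 18 beats; 0.5 beats/chord → 36 chords.
D: 5 bars × 4 beats = 20 beats; 0.5 beats/chord → 40 chords.
E: 8 bars × 6 beats = 48 beats; 8 beats/chord → 6 chords.
Total: 10 + 35 + 36 + 40 + 6 = 127.

127 chords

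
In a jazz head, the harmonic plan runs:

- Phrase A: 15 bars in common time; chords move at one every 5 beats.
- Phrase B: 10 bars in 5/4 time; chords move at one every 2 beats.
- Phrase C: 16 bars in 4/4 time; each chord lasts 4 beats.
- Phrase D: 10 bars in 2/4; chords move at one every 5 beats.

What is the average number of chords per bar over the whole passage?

19/17 chords per bar

A: 15 bars of 4 beats is 60 beats; at 5 beats each that's 12 chords.
B: 10 bars of 5 beats is 50 beats; at 2 beats each that's 25 chords.
C: 16 bars of 4 beats is 64 beats; at 4 beats each that's 16 chords.
D: 10 bars of 2 beats is 20 beats; at 5 beats each that's 4 chords.
Overall: 57 chords over 51 bars → 57/51 = 19/17 chords per bar.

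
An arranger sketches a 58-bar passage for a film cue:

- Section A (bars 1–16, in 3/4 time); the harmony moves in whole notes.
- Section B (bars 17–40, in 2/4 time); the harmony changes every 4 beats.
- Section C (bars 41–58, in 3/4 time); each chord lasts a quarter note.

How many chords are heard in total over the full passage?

A has 48 beats and chords last 4 each, so 12 chords.
B has 48 beats and chords last 4 each, so 12 chords.
C has 54 beats and chords last 1 each, so 54 chords.
Total: 12 + 12 + 54 = 78.

78 chords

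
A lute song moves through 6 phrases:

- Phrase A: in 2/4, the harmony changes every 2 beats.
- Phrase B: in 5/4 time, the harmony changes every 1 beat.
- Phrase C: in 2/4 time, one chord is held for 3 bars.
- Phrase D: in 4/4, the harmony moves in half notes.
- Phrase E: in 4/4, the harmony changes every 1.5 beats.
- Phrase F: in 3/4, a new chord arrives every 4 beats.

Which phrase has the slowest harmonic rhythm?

Phrase C

A: each chord is 2 beats in 2/4, so 1 per bar.
B: each chord is 1 beat in 5/4, so 5 per bar.
C: each chord is 6 beats in 2/4, so 1/3 per bar.
D: each chord is 2 beats in 4/4, so 2 per bar.
E: each chord is 1.5 beats in 4/4, so 8/3 per bar.
F: each chord is 4 beats in 3/4, so 0.75 per bar.
Slowest is C at 1/3 chords/bar.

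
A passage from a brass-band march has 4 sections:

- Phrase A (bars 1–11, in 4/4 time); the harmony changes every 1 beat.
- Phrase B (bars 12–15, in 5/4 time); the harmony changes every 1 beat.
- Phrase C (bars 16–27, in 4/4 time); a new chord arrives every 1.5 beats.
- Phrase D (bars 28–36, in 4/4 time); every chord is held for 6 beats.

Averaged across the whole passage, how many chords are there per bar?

17/6 chords per bar

A: 11 bars of 4 beats is 44 beats; at 1 beat each that's 44 chords.
B: 4 bars of 5 beats is 20 beats; at 1 beat each that's 20 chords.
C: 12 bars of 4 beats is 48 beats; at 1.5 beats each that's 32 chords.
D: 9 bars of 4 beats is 36 beats; at 6 beats each that's 6 chords.
Overall: 102 chords over 36 bars → 102/36 = 17/6 chords per bar.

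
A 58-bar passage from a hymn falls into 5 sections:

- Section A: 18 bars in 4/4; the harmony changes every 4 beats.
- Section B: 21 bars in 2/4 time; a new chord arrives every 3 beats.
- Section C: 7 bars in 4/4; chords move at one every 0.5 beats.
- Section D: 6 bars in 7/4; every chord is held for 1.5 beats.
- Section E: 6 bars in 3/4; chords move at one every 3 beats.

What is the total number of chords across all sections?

122 chords

A: 18 bars × 4 beats = 72 beats; 4 beats/chord → 18 chords.
B: 21 bars × 2 beats = 42 beats; 3 beats/chord → 14 chords.
C: 7 bars × 4 beats = 28 beats; 0.5 beats/chord → 56 chords.
D: 6 bars × 7 beats = 42 beats; 1.5 beats/chord → 28 chords.
E: 6 bars × 3 beats = 18 beats; 3 beats/chord → 6 chords.
Total: 18 + 14 + 56 + 28 + 6 = 122.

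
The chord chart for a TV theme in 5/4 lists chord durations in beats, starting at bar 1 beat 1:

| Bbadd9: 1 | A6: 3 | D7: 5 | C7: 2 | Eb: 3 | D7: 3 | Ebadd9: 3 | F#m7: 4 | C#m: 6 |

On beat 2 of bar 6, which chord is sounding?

Beat 2 of bar 6 is beat (6−1)×5 + 2 = 27 overall.
Running totals: Bbadd9 ends at 1, A6 ends at 4, D7 ends at 9, C7 ends at 11, Eb ends at 14, D7 ends at 17, Ebadd9 ends at 20, F#m7 ends at 24, C#m ends at 30.
Beat 27 falls within C#m.

C#m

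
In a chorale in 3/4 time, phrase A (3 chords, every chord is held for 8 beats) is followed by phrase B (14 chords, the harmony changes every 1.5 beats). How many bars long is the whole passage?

15 bars

A: 3 × 8 = 24 beats = 8 bars.
B: 14 × 1.5 = 21 beats = 7 bars.
Total: 8 + 7 = 15 bars.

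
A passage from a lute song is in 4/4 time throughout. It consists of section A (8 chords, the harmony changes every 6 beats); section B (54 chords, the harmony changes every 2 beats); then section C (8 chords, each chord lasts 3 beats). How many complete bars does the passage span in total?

45 bars

A: 8 × 6 = 48 beats = 12 bars.
B: 54 × 2 = 108 beats = 27 bars.
C: 8 × 3 = 24 beats = 6 bars.
Total: 12 + 27 + 6 = 45 bars.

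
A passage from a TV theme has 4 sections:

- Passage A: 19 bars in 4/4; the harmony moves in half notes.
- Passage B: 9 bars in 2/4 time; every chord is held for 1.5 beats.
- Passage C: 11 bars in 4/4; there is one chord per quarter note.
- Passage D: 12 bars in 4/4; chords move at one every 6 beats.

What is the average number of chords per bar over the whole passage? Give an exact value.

2 chords per bar

A: 19 bars of 4 beats is 76 beats; at 2 beats each that's 38 chords.
B: 9 bars of 2 beats is 18 beats; at 1.5 beats each that's 12 chords.
C: 11 bars of 4 beats is 44 beats; at 1 beat each that's 44 chords.
D: 12 bars of 4 beats is 48 beats; at 6 beats each that's 8 chords.
Overall: 102 chords over 51 bars → 102/51 = 2 chords per bar.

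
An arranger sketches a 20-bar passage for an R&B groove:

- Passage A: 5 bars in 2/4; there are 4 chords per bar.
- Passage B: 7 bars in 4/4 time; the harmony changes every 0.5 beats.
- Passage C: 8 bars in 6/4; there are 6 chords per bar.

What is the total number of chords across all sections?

A: 5 bars × 2 beats = 10 beats; 0.5 beats/chord → 20 chords.
B: 7 bars × 4 beats = 28 beats; 0.5 beats/chord → 56 chords.
C: 8 bars × 6 beats = 48 beats; 1 beat/chord → 48 chords.
Total: 20 + 56 + 48 = 124.

124 chords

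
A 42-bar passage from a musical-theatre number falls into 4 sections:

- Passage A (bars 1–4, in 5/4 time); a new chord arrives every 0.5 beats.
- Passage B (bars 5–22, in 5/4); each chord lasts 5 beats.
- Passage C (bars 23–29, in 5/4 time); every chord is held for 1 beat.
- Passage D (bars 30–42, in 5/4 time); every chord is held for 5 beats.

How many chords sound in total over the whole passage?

A: 4 bars × 5 beats = 20 beats; 0.5 beats/chord → 40 chords.
B: 18 bars × 5 beats = 90 beats; 5 beats/chord → 18 chords.
C: 7 bars × 5 beats = 35 beats; 1 beat/chord → 35 chords.
D: 13 bars × 5 beats = 65 beats; 5 beats/chord → 13 chords.
Total: 40 + 18 + 35 + 13 = 106.

106 chords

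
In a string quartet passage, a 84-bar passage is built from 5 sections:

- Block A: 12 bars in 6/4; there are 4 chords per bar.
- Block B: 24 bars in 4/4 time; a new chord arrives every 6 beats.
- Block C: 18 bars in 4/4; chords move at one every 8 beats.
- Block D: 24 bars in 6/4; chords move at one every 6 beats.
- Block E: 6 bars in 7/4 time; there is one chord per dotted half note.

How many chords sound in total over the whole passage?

111 chords

A has 72 beats and chords last 1.5 each, so 48 chords.
B has 96 beats and chords last 6 each, so 16 chords.
C has 72 beats and chords last 8 each, so 9 chords.
D has 144 beats and chords last 6 each, so 24 chords.
E has 42 beats and chords last 3 each, so 14 chords.
Total: 48 + 16 + 9 + 24 + 14 = 111.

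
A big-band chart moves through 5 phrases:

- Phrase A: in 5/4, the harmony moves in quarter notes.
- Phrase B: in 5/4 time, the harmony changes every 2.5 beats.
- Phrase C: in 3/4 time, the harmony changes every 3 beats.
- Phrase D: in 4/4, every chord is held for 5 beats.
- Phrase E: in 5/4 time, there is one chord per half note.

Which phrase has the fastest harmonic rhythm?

Phrase A

A: each chord is 1 beat in 5/4, so 5 per bar.
B: each chord is 2.5 beats in 5/4, so 2 per bar.
C: each chord is 3 beats in 3/4, so 1 per bar.
D: each chord is 5 beats in 4/4, so 0.8 per bar.
E: each chord is 2 beats in 5/4, so 2.5 per bar.
Fastest is A at 5 chords/bar.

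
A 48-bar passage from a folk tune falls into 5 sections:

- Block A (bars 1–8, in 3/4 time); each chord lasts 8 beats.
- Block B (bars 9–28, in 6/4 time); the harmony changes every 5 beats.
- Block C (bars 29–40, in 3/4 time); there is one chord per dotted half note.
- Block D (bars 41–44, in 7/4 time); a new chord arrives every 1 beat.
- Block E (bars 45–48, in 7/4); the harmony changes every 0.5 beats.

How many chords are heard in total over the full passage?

123 chords

A: 8·3 = 24 beats, 24/8 = 3 chords.
B: 20·6 = 120 beats, 120/5 = 24 chords.
C: 12·3 = 36 beats, 36/3 = 12 chords.
D: 4·7 = 28 beats, 28/1 = 28 chords.
E: 4·7 = 28 beats, 28/0.5 = 56 chords.
Total: 3 + 24 + 12 + 28 + 56 = 123.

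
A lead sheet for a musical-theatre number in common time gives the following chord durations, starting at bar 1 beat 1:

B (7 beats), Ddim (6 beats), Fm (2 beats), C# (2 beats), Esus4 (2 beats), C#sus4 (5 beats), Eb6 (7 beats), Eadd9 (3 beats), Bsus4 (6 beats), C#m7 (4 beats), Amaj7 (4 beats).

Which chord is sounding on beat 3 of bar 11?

Beat 3 of bar 11 is beat (11−1)×4 + 3 = 43 overall.
Running totals: B ends at 7, Ddim ends at 13, Fm ends at 15, C# ends at 17, Esus4 ends at 19, C#sus4 ends at 24, Eb6 ends at 31, Eadd9 ends at 34, Bsus4 ends at 40, C#m7 ends at 44.
Beat 43 falls within C#m7.

C#m7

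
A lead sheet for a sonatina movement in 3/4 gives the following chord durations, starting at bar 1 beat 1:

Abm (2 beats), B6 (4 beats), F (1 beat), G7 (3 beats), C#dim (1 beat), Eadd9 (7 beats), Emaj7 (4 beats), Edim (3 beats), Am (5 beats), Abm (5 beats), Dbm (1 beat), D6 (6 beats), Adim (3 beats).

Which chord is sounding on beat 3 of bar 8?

Edim

Beat 3 of bar 8 is beat (8−1)×3 + 3 = 24 overall.
Running totals: Abm ends at 2, B6 ends at 6, F ends at 7, G7 ends at 10, C#dim ends at 11, Eadd9 ends at 18, Emaj7 ends at 22, Edim ends at 25.
Beat 24 falls within Edim.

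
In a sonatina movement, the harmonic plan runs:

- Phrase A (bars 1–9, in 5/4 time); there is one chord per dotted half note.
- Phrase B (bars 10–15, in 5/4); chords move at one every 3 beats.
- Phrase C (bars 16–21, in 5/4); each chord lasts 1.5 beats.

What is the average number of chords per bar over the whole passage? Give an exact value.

15/7 chords per bar

A: 9 × 5 = 45 beats ÷ 3 = 15 chords.
B: 6 × 5 = 30 beats ÷ 3 = 10 chords.
C: 6 × 5 = 30 beats ÷ 1.5 = 20 chords.
Overall: 45 chords over 21 bars → 45/21 = 15/7 chords per bar.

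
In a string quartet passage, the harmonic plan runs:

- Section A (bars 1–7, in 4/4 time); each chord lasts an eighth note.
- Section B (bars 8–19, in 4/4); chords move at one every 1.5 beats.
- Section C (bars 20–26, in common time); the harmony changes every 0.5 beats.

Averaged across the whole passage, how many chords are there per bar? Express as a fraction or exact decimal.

A: 7 bars of 4 beats is 28 beats; at 0.5 beats each that's 56 chords.
B: 12 bars of 4 beats is 48 beats; at 1.5 beats each that's 32 chords.
C: 7 bars of 4 beats is 28 beats; at 0.5 beats each that's 56 chords.
Overall: 144 chords over 26 bars → 144/26 = 72/13 chords per bar.

72/13 chords per bar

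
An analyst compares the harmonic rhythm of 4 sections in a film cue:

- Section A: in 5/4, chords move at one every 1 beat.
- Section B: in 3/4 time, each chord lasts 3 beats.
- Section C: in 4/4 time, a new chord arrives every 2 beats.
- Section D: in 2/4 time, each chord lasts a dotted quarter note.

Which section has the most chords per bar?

A: each chord is 1 beat in 5/4, so 5 per bar.
B: each chord is 3 beats in 3/4, so 1 per bar.
C: each chord is 2 beats in 4/4, so 2 per bar.
D: each chord is 1.5 beats in 2/4, so 4/3 per bar.
Fastest is A at 5 chords/bar.

Section A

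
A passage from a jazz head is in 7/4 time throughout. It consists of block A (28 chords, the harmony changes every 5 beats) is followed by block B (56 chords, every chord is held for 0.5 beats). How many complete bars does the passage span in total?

A: 28 × 5 = 140 beats = 20 bars.
B: 56 × 0.5 = 28 beats = 4 bars.
Total: 20 + 4 = 24 bars.

24 bars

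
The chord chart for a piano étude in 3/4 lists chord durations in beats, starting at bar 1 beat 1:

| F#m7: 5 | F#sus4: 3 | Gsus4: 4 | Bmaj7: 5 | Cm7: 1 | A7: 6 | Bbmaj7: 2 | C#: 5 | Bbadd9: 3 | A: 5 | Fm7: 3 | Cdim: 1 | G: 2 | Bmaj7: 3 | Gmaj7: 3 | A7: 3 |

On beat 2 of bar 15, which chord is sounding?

G

Beat 2 of bar 15 is beat (15−1)×3 + 2 = 44 overall.
Running totals: F#m7 ends at 5, F#sus4 ends at 8, Gsus4 ends at 12, Bmaj7 ends at 17, Cm7 ends at 18, A7 ends at 24, Bbmaj7 ends at 26, C# ends at 31, Bbadd9 ends at 34, A ends at 39, Fm7 ends at 42, Cdim ends at 43, G ends at 45.
Beat 44 falls within G.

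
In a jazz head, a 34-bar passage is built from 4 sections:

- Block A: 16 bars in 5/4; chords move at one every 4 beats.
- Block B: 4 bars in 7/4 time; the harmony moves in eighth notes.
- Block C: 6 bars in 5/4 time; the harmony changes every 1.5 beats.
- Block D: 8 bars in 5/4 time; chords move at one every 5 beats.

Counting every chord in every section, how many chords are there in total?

A: 16·5 = 80 beats, 80/4 = 20 chords.
B: 4·7 = 28 beats, 28/0.5 = 56 chords.
C: 6·5 = 30 beats, 30/1.5 = 20 chords.
D: 8·5 = 40 beats, 40/5 = 8 chords.
Total: 20 + 56 + 20 + 8 = 104.

104 chords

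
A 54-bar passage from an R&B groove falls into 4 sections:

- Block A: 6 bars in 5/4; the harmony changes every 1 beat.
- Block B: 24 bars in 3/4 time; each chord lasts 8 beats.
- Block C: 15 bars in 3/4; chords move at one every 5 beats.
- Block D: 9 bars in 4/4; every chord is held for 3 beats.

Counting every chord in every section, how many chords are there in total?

A: 6 bars × 5 beats = 30 beats; 1 beat/chord → 30 chords.
B: 24 bars × 3 beats = 72 beats; 8 beats/chord → 9 chords.
C: 15 bars × 3 beats = 45 beats; 5 beats/chord → 9 chords.
D: 9 bars × 4 beats = 36 beats; 3 beats/chord → 12 chords.
Total: 30 + 9 + 9 + 12 = 60.

60 chords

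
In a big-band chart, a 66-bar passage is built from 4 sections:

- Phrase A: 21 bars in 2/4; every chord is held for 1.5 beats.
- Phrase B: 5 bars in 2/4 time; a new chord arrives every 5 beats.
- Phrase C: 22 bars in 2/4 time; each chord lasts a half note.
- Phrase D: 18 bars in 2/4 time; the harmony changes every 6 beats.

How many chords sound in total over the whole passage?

A: 21·2 = 42 beats, 42/1.5 = 28 chords.
B: 5·2 = 10 beats, 10/5 = 2 chords.
C: 22·2 = 44 beats, 44/2 = 22 chords.
D: 18·2 = 36 beats, 36/6 = 6 chords.
Total: 28 + 2 + 22 + 6 = 58.

58 chords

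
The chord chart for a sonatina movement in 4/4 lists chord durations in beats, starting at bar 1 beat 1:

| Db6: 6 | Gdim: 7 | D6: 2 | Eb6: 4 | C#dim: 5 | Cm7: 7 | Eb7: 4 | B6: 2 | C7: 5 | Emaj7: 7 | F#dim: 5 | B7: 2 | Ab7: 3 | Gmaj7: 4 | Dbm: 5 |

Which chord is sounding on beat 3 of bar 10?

C7

Beat 3 of bar 10 is beat (10−1)×4 + 3 = 39 overall.
Running totals: Db6 ends at 6, Gdim ends at 13, D6 ends at 15, Eb6 ends at 19, C#dim ends at 24, Cm7 ends at 31, Eb7 ends at 35, B6 ends at 37, C7 ends at 42.
Beat 39 falls within C7.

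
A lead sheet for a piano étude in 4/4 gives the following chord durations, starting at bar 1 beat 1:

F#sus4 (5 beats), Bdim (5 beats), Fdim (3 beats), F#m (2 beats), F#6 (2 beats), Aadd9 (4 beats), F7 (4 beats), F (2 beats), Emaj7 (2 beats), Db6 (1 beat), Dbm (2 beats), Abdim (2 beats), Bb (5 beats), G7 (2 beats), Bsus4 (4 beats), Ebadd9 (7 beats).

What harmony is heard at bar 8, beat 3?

Beat 3 of bar 8 is beat (8−1)×4 + 3 = 31 overall.
Running totals: F#sus4 ends at 5, Bdim ends at 10, Fdim ends at 13, F#m ends at 15, F#6 ends at 17, Aadd9 ends at 21, F7 ends at 25, F ends at 27, Emaj7 ends at 29, Db6 ends at 30, Dbm ends at 32.
Beat 31 falls within Dbm.

Dbm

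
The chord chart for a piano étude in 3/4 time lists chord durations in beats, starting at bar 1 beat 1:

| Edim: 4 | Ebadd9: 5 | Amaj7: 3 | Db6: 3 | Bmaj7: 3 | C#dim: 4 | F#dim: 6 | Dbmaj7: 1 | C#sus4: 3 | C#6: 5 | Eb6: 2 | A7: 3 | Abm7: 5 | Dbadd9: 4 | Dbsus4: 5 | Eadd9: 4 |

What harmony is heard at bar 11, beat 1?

C#sus4

Beat 1 of bar 11 is beat (11−1)×3 + 1 = 31 overall.
Running totals: Edim ends at 4, Ebadd9 ends at 9, Amaj7 ends at 12, Db6 ends at 15, Bmaj7 ends at 18, C#dim ends at 22, F#dim ends at 28, Dbmaj7 ends at 29, C#sus4 ends at 32.
Beat 31 falls within C#sus4.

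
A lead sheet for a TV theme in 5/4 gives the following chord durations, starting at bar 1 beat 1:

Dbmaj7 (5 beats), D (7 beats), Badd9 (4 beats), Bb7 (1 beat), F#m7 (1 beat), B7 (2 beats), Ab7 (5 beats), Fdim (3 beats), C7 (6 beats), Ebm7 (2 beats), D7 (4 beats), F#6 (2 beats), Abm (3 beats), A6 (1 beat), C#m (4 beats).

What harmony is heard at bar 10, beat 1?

Beat 1 of bar 10 is beat (10−1)×5 + 1 = 46 overall.
Running totals: Dbmaj7 ends at 5, D ends at 12, Badd9 ends at 16, Bb7 ends at 17, F#m7 ends at 18, B7 ends at 20, Ab7 ends at 25, Fdim ends at 28, C7 ends at 34, Ebm7 ends at 36, D7 ends at 40, F#6 ends at 42, Abm ends at 45, A6 ends at 46.
Beat 46 falls within A6.

A6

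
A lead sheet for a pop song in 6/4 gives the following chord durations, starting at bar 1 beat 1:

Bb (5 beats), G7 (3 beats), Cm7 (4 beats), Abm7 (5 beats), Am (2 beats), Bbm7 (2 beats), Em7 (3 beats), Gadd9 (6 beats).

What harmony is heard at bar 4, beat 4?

Em7

Beat 4 of bar 4 is beat (4−1)×6 + 4 = 22 overall.
Running totals: Bb ends at 5, G7 ends at 8, Cm7 ends at 12, Abm7 ends at 17, Am ends at 19, Bbm7 ends at 21, Em7 ends at 24.
Beat 22 falls within Em7.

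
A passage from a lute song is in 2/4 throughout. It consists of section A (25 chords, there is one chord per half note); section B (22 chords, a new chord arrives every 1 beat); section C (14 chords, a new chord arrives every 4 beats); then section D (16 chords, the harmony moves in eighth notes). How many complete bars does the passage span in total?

68 bars

A: 25 × 2 = 50 beats = 25 bars.
B: 22 × 1 = 22 beats = 11 bars.
C: 14 × 4 = 56 beats = 28 bars.
D: 16 × 0.5 = 8 beats = 4 bars.
Total: 25 + 11 + 28 + 4 = 68 bars.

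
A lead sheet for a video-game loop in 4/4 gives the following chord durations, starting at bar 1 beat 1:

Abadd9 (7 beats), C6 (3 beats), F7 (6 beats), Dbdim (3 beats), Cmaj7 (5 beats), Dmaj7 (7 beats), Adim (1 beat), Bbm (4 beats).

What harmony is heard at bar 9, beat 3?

Bbm

Beat 3 of bar 9 is beat (9−1)×4 + 3 = 35 overall.
Running totals: Abadd9 ends at 7, C6 ends at 10, F7 ends at 16, Dbdim ends at 19, Cmaj7 ends at 24, Dmaj7 ends at 31, Adim ends at 32, Bbm ends at 36.
Beat 35 falls within Bbm.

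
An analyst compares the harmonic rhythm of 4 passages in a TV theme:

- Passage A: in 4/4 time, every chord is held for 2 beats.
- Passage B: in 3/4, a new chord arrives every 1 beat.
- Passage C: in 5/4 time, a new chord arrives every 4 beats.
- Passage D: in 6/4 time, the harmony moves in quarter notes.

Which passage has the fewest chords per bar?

Passage C

A: each chord is 2 beats in 4/4, so 2 per bar.
B: each chord is 1 beat in 3/4, so 3 per bar.
C: each chord is 4 beats in 5/4, so 1.25 per bar.
D: each chord is 1 beat in 6/4, so 6 per bar.
Slowest is C at 1.25 chords/bar.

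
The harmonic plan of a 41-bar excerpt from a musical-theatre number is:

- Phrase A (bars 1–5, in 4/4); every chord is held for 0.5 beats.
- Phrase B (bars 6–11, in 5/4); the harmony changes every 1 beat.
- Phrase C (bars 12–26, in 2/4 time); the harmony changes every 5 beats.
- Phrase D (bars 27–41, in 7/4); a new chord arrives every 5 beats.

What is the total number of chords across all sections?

A: 5 bars × 4 beats = 20 beats; 0.5 beats/chord → 40 chords.
B: 6 bars × 5 beats = 30 beats; 1 beat/chord → 30 chords.
C: 15 bars × 2 beats = 30 beats; 5 beats/chord → 6 chords.
D: 15 bars × 7 beats = 105 beats; 5 beats/chord → 21 chords.
Total: 40 + 30 + 6 + 21 = 97.

97 chords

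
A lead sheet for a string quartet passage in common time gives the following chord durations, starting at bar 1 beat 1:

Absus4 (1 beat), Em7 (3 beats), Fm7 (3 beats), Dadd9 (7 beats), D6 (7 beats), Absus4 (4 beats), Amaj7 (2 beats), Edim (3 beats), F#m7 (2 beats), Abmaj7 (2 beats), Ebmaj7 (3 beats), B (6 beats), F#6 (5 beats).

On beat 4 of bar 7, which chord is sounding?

Edim

Beat 4 of bar 7 is beat (7−1)×4 + 4 = 28 overall.
Running totals: Absus4 ends at 1, Em7 ends at 4, Fm7 ends at 7, Dadd9 ends at 14, D6 ends at 21, Absus4 ends at 25, Amaj7 ends at 27, Edim ends at 30.
Beat 28 falls within Edim.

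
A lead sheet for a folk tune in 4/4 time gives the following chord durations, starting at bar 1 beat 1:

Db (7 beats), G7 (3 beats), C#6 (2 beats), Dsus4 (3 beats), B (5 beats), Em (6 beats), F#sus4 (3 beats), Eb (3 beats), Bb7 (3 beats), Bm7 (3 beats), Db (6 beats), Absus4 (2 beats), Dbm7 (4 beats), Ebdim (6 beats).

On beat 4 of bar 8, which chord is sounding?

Eb

Beat 4 of bar 8 is beat (8−1)×4 + 4 = 32 overall.
Running totals: Db ends at 7, G7 ends at 10, C#6 ends at 12, Dsus4 ends at 15, B ends at 20, Em ends at 26, F#sus4 ends at 29, Eb ends at 32.
Beat 32 falls within Eb.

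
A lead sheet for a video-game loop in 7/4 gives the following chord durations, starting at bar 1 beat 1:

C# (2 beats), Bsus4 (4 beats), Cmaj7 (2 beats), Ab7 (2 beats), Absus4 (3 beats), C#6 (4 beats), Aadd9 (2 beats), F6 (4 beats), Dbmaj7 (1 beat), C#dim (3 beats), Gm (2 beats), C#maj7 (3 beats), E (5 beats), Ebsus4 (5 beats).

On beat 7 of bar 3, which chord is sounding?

Beat 7 of bar 3 is beat (3−1)×7 + 7 = 21 overall.
Running totals: C# ends at 2, Bsus4 ends at 6, Cmaj7 ends at 8, Ab7 ends at 10, Absus4 ends at 13, C#6 ends at 17, Aadd9 ends at 19, F6 ends at 23.
Beat 21 falls within F6.

F6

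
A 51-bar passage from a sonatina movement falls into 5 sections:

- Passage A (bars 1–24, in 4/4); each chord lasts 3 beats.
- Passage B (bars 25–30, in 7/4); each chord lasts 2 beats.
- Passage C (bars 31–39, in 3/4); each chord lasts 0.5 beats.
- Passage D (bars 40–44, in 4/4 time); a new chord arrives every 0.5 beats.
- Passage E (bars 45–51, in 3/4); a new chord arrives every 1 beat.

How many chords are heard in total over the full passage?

A: 24·4 = 96 beats, 96/3 = 32 chords.
B: 6·7 = 42 beats, 42/2 = 21 chords.
C: 9·3 = 27 beats, 27/0.5 = 54 chords.
D: 5·4 = 20 beats, 20/0.5 = 40 chords.
E: 7·3 = 21 beats, 21/1 = 21 chords.
Total: 32 + 21 + 54 + 40 + 21 = 168.

168 chords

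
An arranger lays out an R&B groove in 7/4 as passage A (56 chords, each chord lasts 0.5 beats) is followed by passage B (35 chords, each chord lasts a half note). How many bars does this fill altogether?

14 bars

A: 56 × 0.5 = 28 beats = 4 bars.
B: 35 × 2 = 70 beats = 10 bars.
Total: 4 + 10 = 14 bars.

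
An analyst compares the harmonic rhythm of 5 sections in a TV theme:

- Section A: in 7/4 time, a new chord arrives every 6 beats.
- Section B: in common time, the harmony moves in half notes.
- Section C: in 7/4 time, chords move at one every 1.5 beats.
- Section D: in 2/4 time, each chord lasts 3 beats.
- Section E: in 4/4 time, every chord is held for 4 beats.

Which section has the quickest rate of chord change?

A: 7/6 = 7/6 chords/bar.
B: 4/2 = 2 chords/bar.
C: 7/1.5 = 14/3 chords/bar.
D: 2/3 = 2/3 chords/bar.
E: 4/4 = 1 chord/bar.
Fastest is C at 14/3 chords/bar.

Section C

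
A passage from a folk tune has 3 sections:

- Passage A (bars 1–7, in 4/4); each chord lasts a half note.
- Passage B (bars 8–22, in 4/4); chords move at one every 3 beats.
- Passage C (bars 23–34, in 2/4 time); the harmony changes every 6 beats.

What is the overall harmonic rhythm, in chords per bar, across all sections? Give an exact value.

A: 7 × 4 = 28 beats ÷ 2 = 14 chords.
B: 15 × 4 = 60 beats ÷ 3 = 20 chords.
C: 12 × 2 = 24 beats ÷ 6 = 4 chords.
Overall: 38 chords over 34 bars → 38/34 = 19/17 chords per bar.

19/17 chords per bar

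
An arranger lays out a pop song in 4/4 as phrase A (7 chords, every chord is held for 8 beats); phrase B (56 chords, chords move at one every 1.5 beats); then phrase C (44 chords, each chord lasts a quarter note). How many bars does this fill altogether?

46 bars

A: 7 × 8 = 56 beats = 14 bars.
B: 56 × 1.5 = 84 beats = 21 bars.
C: 44 × 1 = 44 beats = 11 bars.
Total: 14 + 21 + 11 = 46 bars.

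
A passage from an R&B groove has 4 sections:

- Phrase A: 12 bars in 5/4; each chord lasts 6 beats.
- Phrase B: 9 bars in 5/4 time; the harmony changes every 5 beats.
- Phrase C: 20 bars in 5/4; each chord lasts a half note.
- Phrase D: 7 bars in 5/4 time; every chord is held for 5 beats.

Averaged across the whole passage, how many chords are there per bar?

A: 12 × 5 = 60 beats ÷ 6 = 10 chords.
B: 9 × 5 = 45 beats ÷ 5 = 9 chords.
C: 20 × 5 = 100 beats ÷ 2 = 50 chords.
D: 7 × 5 = 35 beats ÷ 5 = 7 chords.
Overall: 76 chords over 48 bars → 76/48 = 19/12 chords per bar.

19/12 chords per bar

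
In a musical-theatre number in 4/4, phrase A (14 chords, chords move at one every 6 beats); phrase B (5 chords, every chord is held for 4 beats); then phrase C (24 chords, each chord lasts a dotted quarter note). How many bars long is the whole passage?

A: 14 × 6 = 84 beats = 21 bars.
B: 5 × 4 = 20 beats = 5 bars.
C: 24 × 1.5 = 36 beats = 9 bars.
Total: 21 + 5 + 9 = 35 bars.

35 bars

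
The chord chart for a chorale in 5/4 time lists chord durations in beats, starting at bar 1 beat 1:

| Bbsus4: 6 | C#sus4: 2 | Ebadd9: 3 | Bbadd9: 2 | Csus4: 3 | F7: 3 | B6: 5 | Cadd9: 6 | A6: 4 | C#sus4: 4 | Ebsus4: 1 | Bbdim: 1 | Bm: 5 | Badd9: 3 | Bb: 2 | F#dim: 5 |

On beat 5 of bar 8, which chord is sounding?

Beat 5 of bar 8 is beat (8−1)×5 + 5 = 40 overall.
Running totals: Bbsus4 ends at 6, C#sus4 ends at 8, Ebadd9 ends at 11, Bbadd9 ends at 13, Csus4 ends at 16, F7 ends at 19, B6 ends at 24, Cadd9 ends at 30, A6 ends at 34, C#sus4 ends at 38, Ebsus4 ends at 39, Bbdim ends at 40.
Beat 40 falls within Bbdim.

Bbdim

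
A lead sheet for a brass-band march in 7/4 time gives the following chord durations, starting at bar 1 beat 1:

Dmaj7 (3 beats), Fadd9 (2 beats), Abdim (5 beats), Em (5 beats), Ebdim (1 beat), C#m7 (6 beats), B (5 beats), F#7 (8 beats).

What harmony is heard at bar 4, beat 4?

Beat 4 of bar 4 is beat (4−1)×7 + 4 = 25 overall.
Running totals: Dmaj7 ends at 3, Fadd9 ends at 5, Abdim ends at 10, Em ends at 15, Ebdim ends at 16, C#m7 ends at 22, B ends at 27.
Beat 25 falls within B.

B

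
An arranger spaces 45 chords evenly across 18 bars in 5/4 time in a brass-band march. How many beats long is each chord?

18 bars × 5 beats/bar = 90 beats total.
90 beats ÷ 45 chords = 2 beats per chord.
(That is a half note.)

2 beats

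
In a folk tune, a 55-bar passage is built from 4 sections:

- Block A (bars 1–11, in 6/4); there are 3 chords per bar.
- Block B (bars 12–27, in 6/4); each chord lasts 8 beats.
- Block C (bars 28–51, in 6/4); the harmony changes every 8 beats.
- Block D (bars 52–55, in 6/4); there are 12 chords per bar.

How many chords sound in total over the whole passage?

A has 66 beats and chords last 2 each, so 33 chords.
B has 96 beats and chords last 8 each, so 12 chords.
C has 144 beats and chords last 8 each, so 18 chords.
D has 24 beats and chords last 0.5 each, so 48 chords.
Total: 33 + 12 + 18 + 48 = 111.

111 chords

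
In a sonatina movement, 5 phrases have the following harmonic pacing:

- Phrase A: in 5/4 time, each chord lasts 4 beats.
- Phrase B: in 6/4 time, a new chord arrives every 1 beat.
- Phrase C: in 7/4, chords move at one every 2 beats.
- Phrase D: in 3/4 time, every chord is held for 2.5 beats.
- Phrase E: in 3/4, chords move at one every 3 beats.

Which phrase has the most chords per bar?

A: 5/4 = 1.25 chords/bar.
B: 6/1 = 6 chords/bar.
C: 7/2 = 3.5 chords/bar.
D: 3/2.5 = 1.2 chords/bar.
E: 3/3 = 1 chord/bar.
Fastest is B at 6 chords/bar.

Phrase B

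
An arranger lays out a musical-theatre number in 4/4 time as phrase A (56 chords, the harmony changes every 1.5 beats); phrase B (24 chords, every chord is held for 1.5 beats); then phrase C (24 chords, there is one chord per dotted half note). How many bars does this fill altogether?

A: 56 × 1.5 = 84 beats = 21 bars.
B: 24 × 1.5 = 36 beats = 9 bars.
C: 24 × 3 = 72 beats = 18 bars.
Total: 21 + 9 + 18 = 48 bars.

48 bars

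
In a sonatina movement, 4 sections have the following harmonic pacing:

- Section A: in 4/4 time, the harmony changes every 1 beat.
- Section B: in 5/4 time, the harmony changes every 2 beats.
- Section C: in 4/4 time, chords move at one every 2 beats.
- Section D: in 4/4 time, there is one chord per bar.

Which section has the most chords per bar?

A: 4/1 = 4 chords/bar.
B: 5/2 = 2.5 chords/bar.
C: 4/2 = 2 chords/bar.
D: 4/4 = 1 chord/bar.
Fastest is A at 4 chords/bar.

Section A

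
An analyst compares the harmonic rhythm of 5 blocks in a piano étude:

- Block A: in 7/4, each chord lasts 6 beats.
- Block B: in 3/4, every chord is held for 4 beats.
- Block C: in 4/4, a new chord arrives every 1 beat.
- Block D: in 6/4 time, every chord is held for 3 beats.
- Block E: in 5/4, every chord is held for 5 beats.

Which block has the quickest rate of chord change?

Block C

A: each chord is 6 beats in 7/4, so 7/6 per bar.
B: each chord is 4 beats in 3/4, so 0.75 per bar.
C: each chord is 1 beat in 4/4, so 4 per bar.
D: each chord is 3 beats in 6/4, so 2 per bar.
E: each chord is 5 beats in 5/4, so 1 per bar.
Fastest is C at 4 chords/bar.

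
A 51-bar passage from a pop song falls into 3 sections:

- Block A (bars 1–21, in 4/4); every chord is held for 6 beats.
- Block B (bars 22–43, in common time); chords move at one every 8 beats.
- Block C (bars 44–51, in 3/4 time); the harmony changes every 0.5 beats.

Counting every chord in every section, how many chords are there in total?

A: 21·4 = 84 beats, 84/6 = 14 chords.
B: 22·4 = 88 beats, 88/8 = 11 chords.
C: 8·3 = 24 beats, 24/0.5 = 48 chords.
Total: 14 + 11 + 48 = 73.

73 chords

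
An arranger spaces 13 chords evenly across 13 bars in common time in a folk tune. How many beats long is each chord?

13 bars × 4 beats/bar = 52 beats total.
52 beats ÷ 13 chords = 4 beats per chord.
(That is a whole note.)

4 beats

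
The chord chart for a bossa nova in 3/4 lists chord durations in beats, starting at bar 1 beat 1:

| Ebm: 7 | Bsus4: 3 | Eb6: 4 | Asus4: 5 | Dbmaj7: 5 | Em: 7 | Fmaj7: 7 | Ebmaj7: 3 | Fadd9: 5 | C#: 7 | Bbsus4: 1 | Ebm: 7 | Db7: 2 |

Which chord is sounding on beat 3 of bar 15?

Fadd9

Beat 3 of bar 15 is beat (15−1)×3 + 3 = 45 overall.
Running totals: Ebm ends at 7, Bsus4 ends at 10, Eb6 ends at 14, Asus4 ends at 19, Dbmaj7 ends at 24, Em ends at 31, Fmaj7 ends at 38, Ebmaj7 ends at 41, Fadd9 ends at 46.
Beat 45 falls within Fadd9.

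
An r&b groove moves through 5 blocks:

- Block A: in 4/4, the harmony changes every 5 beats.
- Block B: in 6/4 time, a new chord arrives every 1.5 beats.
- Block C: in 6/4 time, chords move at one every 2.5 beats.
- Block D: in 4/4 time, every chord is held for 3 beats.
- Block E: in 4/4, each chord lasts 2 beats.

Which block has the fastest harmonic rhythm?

Block B

A: 4 beats/bar ÷ 5 beats/chord = 0.8 chords/bar.
B: 6 beats/bar ÷ 1.5 beats/chord = 4 chords/bar.
C: 6 beats/bar ÷ 2.5 beats/chord = 2.4 chords/bar.
D: 4 beats/bar ÷ 3 beats/chord = 4/3 chords/bar.
E: 4 beats/bar ÷ 2 beats/chord = 2 chords/bar.
Fastest is B at 4 chords/bar.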